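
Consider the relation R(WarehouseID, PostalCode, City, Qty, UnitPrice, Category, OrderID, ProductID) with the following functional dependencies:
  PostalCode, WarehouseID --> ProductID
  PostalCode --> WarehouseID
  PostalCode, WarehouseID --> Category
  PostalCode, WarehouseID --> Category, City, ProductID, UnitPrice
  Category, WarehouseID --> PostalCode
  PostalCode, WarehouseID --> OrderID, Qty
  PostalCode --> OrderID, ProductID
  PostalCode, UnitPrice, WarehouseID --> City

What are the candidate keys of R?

{Category, WarehouseID}, {PostalCode}

Closure of {PostalCode} is {Category, City, OrderID, PostalCode, ProductID, Qty, UnitPrice, WarehouseID}, the whole schema; {PostalCode} is a candidate key.
Closure of {Category, WarehouseID} is {Category, City, OrderID, PostalCode, ProductID, Qty, UnitPrice, WarehouseID}, the whole schema; {Category, WarehouseID} is a candidate key.
No proper subset of any of these is a key, and no other minimal superkey exists.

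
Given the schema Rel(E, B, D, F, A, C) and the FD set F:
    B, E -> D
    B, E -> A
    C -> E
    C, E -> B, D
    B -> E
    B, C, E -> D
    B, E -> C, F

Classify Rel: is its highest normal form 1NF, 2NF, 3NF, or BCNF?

BCNF

Candidate keys: {B}, {C}. Prime attributes: {B, C}.
The left-hand side of every FD is a superkey, so BCNF is satisfied.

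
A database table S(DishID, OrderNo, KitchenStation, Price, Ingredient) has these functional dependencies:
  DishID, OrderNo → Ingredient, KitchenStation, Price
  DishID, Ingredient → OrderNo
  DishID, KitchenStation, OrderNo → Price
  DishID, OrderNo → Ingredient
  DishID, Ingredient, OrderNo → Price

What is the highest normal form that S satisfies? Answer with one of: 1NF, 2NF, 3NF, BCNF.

Candidate keys: {DishID, Ingredient}, {DishID, OrderNo}. Prime attributes: {DishID, Ingredient, OrderNo}.
The left-hand side of every FD is a superkey, so BCNF is satisfied.

BCNF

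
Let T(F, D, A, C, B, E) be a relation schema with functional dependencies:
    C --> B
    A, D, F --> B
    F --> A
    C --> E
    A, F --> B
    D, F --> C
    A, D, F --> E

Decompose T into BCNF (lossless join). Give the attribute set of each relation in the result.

{A, F}; {B, C, E}; {C, D, F}

Candidate key of the original relation: {D, F}.
{A, B, C, D, E, F}: {C} determines {B, C, E} here but is not a superkey — split on C --> B, E, giving {B, C, E} and {A, C, D, F}.
{B, C, E} has no BCNF violation.
{A, C, D, F}: {F} determines {A, F} here but is not a superkey — split on F --> A, giving {A, F} and {C, D, F}.
{A, F} has no BCNF violation.
{C, D, F} has no BCNF violation.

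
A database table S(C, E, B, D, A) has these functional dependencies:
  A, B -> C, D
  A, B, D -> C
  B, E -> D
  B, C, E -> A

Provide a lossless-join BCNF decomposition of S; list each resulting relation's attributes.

{A, B, C, D}; {A, B, E}

Candidate keys of the original relation: {A, B, E}, {B, C, E}.
Within {A, B, C, D, E}: {A, B}⁺ ∩ {A, B, C, D, E} = {A, B, C, D}, not the whole set, so A, B -> C, D violates BCNF; decompose into {A, B, C, D} and {A, B, E}.
{A, B, C, D} has no BCNF violation.
{A, B, E} has no BCNF violation.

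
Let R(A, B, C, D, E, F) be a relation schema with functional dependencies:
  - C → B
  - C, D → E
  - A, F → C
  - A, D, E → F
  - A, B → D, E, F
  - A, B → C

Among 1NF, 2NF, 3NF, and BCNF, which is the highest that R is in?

3NF

Candidate keys: {A, B}, {A, C}, {A, D, E}, {A, F}. Prime attributes: {A, B, C, D, E, F}.
C → B breaks BCNF: {C}⁺ = {B, C}, so {C} is not a superkey.
But every attribute on its right side ({B}) is prime, and the same holds for every other non-superkey FD, so 3NF still holds.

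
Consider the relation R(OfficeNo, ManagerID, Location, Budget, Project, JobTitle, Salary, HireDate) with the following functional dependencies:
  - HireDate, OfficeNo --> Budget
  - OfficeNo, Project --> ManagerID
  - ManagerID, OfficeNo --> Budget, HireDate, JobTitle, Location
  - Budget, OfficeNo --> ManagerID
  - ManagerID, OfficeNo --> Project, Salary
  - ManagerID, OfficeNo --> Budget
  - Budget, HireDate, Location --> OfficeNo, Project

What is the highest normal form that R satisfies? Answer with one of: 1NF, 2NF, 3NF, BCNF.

BCNF

Candidate keys: {Budget, HireDate, Location}, {Budget, OfficeNo}, {HireDate, OfficeNo}, {ManagerID, OfficeNo}, {OfficeNo, Project}. Prime attributes: {Budget, HireDate, Location, ManagerID, OfficeNo, Project}.
Each dependency's left side is a superkey — BCNF holds.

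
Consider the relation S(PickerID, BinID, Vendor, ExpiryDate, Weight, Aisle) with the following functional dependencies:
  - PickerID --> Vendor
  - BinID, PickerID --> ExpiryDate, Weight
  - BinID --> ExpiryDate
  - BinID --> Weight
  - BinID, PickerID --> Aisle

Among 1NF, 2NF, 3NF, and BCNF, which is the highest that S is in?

1NF

Candidate key: {BinID, PickerID}. Prime attributes: {BinID, PickerID}.
For PickerID --> Vendor we have {PickerID}⁺ = {PickerID, Vendor}; {PickerID} is not a superkey, so BCNF fails.
PickerID --> Vendor determines the non-prime attribute {Vendor} from a non-superkey — 3NF is violated.
{BinID} is a proper subset of the key {BinID, PickerID}, and {BinID}⁺ contains the non-prime attributes {ExpiryDate, Weight} — a partial dependency, so 2NF is violated.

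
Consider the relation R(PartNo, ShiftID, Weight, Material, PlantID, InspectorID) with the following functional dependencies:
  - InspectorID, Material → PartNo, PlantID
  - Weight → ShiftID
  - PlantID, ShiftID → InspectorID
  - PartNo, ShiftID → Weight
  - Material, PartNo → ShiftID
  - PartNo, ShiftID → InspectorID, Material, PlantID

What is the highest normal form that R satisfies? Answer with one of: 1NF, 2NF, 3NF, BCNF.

Candidate keys: {InspectorID, Material}, {Material, PartNo}, {Material, PlantID, ShiftID}, {Material, PlantID, Weight}, {PartNo, ShiftID}, {PartNo, Weight}. Prime attributes: {InspectorID, Material, PartNo, PlantID, ShiftID, Weight}.
For Weight → ShiftID we have {Weight}⁺ = {ShiftID, Weight}; {Weight} is not a superkey, so BCNF fails.
Since {ShiftID} ⊆ prime attributes and every other non-superkey FD also has a prime right side, the schema is in 3NF.

3NF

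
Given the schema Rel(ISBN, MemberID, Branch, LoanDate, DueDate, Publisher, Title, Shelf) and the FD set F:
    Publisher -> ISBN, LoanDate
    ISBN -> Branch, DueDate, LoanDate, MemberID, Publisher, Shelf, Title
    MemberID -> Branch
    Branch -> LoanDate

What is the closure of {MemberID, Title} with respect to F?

Start with {MemberID, Title}.
MemberID -> Branch applies; add {Branch} → now {Branch, MemberID, Title}.
Branch -> LoanDate applies; add {LoanDate} → now {Branch, LoanDate, MemberID, Title}.
No further FD applies.

{Branch, LoanDate, MemberID, Title}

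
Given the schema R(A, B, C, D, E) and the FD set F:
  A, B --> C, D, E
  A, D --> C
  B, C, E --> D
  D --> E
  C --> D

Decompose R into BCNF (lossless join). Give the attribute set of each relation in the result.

{A, B, D}; {A, C}; {C, D}; {D, E}

Candidate key of the original relation: {A, B}.
In {A, B, C, D, E}, {A, D} is not a superkey ({A, D}⁺ restricted to this set is {A, C, D, E}), so split on A, D --> C, E into {A, C, D, E} and {A, B, D}.
In {A, C, D, E}, {D} is not a superkey ({D}⁺ restricted to this set is {D, E}), so split on D --> E into {D, E} and {A, C, D}.
{D, E}: every determinant is a superkey — BCNF.
In {A, C, D}, {C} is not a superkey ({C}⁺ restricted to this set is {C, D}), so split on C --> D into {C, D} and {A, C}.
{C, D}: every determinant is a superkey — BCNF.
{A, C}: every determinant is a superkey — BCNF.
{A, B, D}: every determinant is a superkey — BCNF.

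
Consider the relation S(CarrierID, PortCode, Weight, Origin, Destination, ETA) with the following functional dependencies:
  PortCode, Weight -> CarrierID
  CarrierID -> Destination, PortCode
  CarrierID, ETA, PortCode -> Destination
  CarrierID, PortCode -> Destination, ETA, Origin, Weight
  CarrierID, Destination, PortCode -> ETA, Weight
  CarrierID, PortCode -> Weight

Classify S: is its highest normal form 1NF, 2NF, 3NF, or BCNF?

Candidate keys: {CarrierID}, {PortCode, Weight}. Prime attributes: {CarrierID, PortCode, Weight}.
Every FD has a superkey on the left, so the relation is in BCNF.

BCNF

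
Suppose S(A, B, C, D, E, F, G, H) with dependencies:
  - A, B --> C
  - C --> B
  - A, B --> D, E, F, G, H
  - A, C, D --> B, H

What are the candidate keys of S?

{A, B}, {A, C}

{A} never appears on the right of any FD, so every key must include it.
{A, B}⁺ = {A, B, C, D, E, F, G, H} — all of the relation — so {A, B} is a candidate key.
{A, C}⁺ = {A, B, C, D, E, F, G, H} — all of the relation — so {A, C} is a candidate key.
These are minimal and exhaustive — every other superkey contains one of them.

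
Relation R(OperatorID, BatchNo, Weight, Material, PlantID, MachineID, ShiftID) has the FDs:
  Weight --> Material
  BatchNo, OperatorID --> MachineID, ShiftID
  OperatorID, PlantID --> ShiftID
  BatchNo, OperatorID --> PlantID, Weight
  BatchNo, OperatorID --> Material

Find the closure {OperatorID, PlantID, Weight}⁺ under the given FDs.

Start with {OperatorID, PlantID, Weight}.
Weight --> Material applies; add {Material} → now {Material, OperatorID, PlantID, Weight}.
OperatorID, PlantID --> ShiftID applies; add {ShiftID} → now {Material, OperatorID, PlantID, ShiftID, Weight}.
No further FD applies.

{Material, OperatorID, PlantID, ShiftID, Weight}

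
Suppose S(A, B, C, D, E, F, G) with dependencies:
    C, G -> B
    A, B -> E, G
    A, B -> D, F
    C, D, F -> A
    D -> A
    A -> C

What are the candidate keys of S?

{A, B}, {A, G}, {B, D}, {D, G}

{A, B} is a candidate key since {A, B}⁺ = {A, B, C, D, E, F, G} covers every attribute.
{A, G} is a candidate key since {A, G}⁺ = {A, B, C, D, E, F, G} covers every attribute.
{B, D} is a candidate key since {B, D}⁺ = {A, B, C, D, E, F, G} covers every attribute.
{D, G} is a candidate key since {D, G}⁺ = {A, B, C, D, E, F, G} covers every attribute.
No proper subset of any of these is a key, and no other minimal superkey exists.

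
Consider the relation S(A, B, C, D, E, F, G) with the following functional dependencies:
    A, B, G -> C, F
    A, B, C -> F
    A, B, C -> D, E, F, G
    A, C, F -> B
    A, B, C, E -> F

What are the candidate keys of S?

{A, B, C}, {A, B, G}, {A, C, F}

Attributes never on any right-hand side: {A} — every candidate key must contain it.
{A, B, C}⁺ = {A, B, C, D, E, F, G} — all of the relation — so {A, B, C} is a candidate key.
{A, B, G}⁺ = {A, B, C, D, E, F, G} — all of the relation — so {A, B, G} is a candidate key.
{A, C, F}⁺ = {A, B, C, D, E, F, G} — all of the relation — so {A, C, F} is a candidate key.
Any other superkey properly contains one of these, so there are no further candidate keys.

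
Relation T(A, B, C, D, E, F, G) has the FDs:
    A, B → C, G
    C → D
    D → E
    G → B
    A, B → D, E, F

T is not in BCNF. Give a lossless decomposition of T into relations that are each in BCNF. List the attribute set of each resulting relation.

Candidate keys of the original relation: {A, B}, {A, G}.
{A, B, C, D, E, F, G}: {C} determines {C, D, E} here but is not a superkey — split on C → D, E, giving {C, D, E} and {A, B, C, F, G}.
{C, D, E}: {D} determines {D, E} here but is not a superkey — split on D → E, giving {D, E} and {C, D}.
{D, E} is in BCNF.
{C, D} is in BCNF.
{A, B, C, F, G}: {G} determines {B, G} here but is not a superkey — split on G → B, giving {B, G} and {A, C, F, G}.
{B, G} is in BCNF.
{A, C, F, G} is in BCNF.

{A, C, F, G}; {B, G}; {C, D}; {D, E}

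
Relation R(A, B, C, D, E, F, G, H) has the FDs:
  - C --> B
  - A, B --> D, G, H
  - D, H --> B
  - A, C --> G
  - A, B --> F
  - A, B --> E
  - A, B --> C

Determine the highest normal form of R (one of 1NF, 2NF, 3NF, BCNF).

3NF

Candidate keys: {A, B}, {A, C}, {A, D, H}. Prime attributes: {A, B, C, D, H}.
For C --> B we have {C}⁺ = {B, C}; {C} is not a superkey, so BCNF fails.
Its right-hand attributes {B} are all prime, as are those of every other non-superkey FD — the relation is in 3NF.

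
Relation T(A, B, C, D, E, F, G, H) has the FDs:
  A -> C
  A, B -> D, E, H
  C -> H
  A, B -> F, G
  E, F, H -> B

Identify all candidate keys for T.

{A, B}, {A, E, F}

No FD produces {A}, so it must be in every candidate key.
{A, B} is a candidate key since {A, B}⁺ = {A, B, C, D, E, F, G, H} covers every attribute.
{A, E, F} is a candidate key since {A, E, F}⁺ = {A, B, C, D, E, F, G, H} covers every attribute.
These are minimal and exhaustive — every other superkey contains one of them.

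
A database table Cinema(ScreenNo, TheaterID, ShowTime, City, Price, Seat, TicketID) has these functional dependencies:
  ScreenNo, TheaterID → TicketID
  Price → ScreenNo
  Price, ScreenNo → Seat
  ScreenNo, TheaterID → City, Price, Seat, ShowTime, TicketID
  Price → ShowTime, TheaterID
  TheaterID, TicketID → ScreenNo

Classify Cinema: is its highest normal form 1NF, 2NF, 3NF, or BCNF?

BCNF

Candidate keys: {Price}, {ScreenNo, TheaterID}, {TheaterID, TicketID}. Prime attributes: {Price, ScreenNo, TheaterID, TicketID}.
Each dependency's left side is a superkey — BCNF holds.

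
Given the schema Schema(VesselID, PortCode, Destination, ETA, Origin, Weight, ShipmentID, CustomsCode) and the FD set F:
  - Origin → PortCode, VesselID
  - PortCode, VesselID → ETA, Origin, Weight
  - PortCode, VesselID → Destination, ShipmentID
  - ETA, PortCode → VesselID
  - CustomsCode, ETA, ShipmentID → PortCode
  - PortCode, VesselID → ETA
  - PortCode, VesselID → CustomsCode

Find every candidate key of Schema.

{CustomsCode, ETA, ShipmentID}, {ETA, PortCode}, {Origin}, {PortCode, VesselID}

Closure of {Origin} is {CustomsCode, Destination, ETA, Origin, PortCode, ShipmentID, VesselID, Weight}, the whole schema; {Origin} is a candidate key.
Closure of {ETA, PortCode} is {CustomsCode, Destination, ETA, Origin, PortCode, ShipmentID, VesselID, Weight}, the whole schema; {ETA, PortCode} is a candidate key.
Closure of {PortCode, VesselID} is {CustomsCode, Destination, ETA, Origin, PortCode, ShipmentID, VesselID, Weight}, the whole schema; {PortCode, VesselID} is a candidate key.
Closure of {CustomsCode, ETA, ShipmentID} is {CustomsCode, Destination, ETA, Origin, PortCode, ShipmentID, VesselID, Weight}, the whole schema; {CustomsCode, ETA, ShipmentID} is a candidate key.
Any other superkey properly contains one of these, so there are no further candidate keys.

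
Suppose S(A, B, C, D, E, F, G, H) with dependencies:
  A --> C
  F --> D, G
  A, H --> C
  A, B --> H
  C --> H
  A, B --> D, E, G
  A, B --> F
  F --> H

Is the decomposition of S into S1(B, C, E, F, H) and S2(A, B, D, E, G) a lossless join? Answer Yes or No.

No

Common attributes: {B, E}; their closure is {B, E}.
Neither S1 nor S2 is contained in that closure, so the decomposition is lossy.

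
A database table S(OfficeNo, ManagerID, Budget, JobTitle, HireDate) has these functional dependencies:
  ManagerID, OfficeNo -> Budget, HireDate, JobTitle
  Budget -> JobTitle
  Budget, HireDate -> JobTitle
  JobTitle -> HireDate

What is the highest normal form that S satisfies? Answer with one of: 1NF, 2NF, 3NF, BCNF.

Candidate key: {ManagerID, OfficeNo}. Prime attributes: {ManagerID, OfficeNo}.
Budget -> JobTitle breaks BCNF: {Budget}⁺ = {Budget, HireDate, JobTitle}, so {Budget} is not a superkey.
Budget -> JobTitle determines the non-prime attribute {JobTitle} from a non-superkey — 3NF is violated.
Checking every proper subset of each key, none determines a non-prime attribute — 2NF is satisfied.

2NF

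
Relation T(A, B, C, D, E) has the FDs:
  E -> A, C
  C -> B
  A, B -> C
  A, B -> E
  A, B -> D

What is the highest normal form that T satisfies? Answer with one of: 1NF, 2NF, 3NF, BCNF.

Candidate keys: {A, B}, {A, C}, {E}. Prime attributes: {A, B, C, E}.
C -> B breaks BCNF: {C}⁺ = {B, C}, so {C} is not a superkey.
Its right-hand attributes {B} are all prime, as are those of every other non-superkey FD — the relation is in 3NF.

3NF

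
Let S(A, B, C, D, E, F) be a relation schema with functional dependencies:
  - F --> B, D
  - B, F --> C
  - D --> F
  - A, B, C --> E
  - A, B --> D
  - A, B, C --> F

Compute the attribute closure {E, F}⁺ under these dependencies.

{B, C, D, E, F}

Start with {E, F}.
F --> B, D applies; add {B, D} → now {B, D, E, F}.
B, F --> C applies; add {C} → now {B, C, D, E, F}.
No further FD applies.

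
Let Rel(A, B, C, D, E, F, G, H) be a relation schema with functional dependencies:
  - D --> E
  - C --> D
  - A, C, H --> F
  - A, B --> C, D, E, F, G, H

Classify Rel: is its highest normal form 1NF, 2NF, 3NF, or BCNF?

Candidate key: {A, B}. Prime attributes: {A, B}.
D --> E breaks BCNF: {D}⁺ = {D, E}, so {D} is not a superkey.
Because {E} is non-prime and the left side of D --> E is not a superkey, the relation is not in 3NF.
No non-prime attribute depends on a proper subset of any candidate key, so 2NF holds.

2NF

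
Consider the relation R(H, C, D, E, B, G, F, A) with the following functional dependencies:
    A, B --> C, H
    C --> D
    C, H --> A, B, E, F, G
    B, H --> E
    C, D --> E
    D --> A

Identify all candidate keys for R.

{A, B}, {B, C}, {B, D}, {C, H}

Closure of {A, B} is {A, B, C, D, E, F, G, H}, the whole schema; {A, B} is a candidate key.
Closure of {B, C} is {A, B, C, D, E, F, G, H}, the whole schema; {B, C} is a candidate key.
Closure of {B, D} is {A, B, C, D, E, F, G, H}, the whole schema; {B, D} is a candidate key.
Closure of {C, H} is {A, B, C, D, E, F, G, H}, the whole schema; {C, H} is a candidate key.
These are minimal and exhaustive — every other superkey contains one of them.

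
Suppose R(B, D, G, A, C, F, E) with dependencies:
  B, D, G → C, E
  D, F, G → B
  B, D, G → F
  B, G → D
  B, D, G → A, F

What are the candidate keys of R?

Attributes never on any right-hand side: {G} — every candidate key must contain it.
{B, G}⁺ = {A, B, C, D, E, F, G} — all of the relation — so {B, G} is a candidate key.
{D, F, G}⁺ = {A, B, C, D, E, F, G} — all of the relation — so {D, F, G} is a candidate key.
No proper subset of any of these is a key, and no other minimal superkey exists.

{B, G}, {D, F, G}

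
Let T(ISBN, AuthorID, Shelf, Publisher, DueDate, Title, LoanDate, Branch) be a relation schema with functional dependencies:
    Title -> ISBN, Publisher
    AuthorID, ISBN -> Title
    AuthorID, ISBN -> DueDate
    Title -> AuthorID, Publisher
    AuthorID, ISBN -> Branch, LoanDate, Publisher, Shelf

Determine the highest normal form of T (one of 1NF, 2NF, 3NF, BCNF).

Candidate keys: {AuthorID, ISBN}, {Title}. Prime attributes: {AuthorID, ISBN, Title}.
Each dependency's left side is a superkey — BCNF holds.

BCNF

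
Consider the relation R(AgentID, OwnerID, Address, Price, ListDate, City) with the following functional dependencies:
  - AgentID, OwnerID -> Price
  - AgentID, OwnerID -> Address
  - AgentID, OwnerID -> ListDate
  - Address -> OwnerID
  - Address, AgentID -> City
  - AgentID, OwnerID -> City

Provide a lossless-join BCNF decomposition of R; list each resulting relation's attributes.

{Address, AgentID, City, ListDate, Price}; {Address, OwnerID}

Candidate keys of the original relation: {Address, AgentID}, {AgentID, OwnerID}.
In {Address, AgentID, City, ListDate, OwnerID, Price}, {Address} is not a superkey ({Address}⁺ restricted to this set is {Address, OwnerID}), so split on Address -> OwnerID into {Address, OwnerID} and {Address, AgentID, City, ListDate, Price}.
{Address, OwnerID}: every determinant is a superkey — BCNF.
{Address, AgentID, City, ListDate, Price}: every determinant is a superkey — BCNF.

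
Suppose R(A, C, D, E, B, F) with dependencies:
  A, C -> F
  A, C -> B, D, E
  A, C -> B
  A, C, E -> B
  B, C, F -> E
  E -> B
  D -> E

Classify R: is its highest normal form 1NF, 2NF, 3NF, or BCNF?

2NF

Candidate key: {A, C}. Prime attributes: {A, C}.
B, C, F -> E: {B, C, F}⁺ = {B, C, E, F}, which is not all of the attributes, so the left side is not a superkey — BCNF is violated.
Because {E} is non-prime and the left side of B, C, F -> E is not a superkey, the relation is not in 3NF.
No proper subset of a key has a non-prime attribute in its closure, so there is no partial dependency; 2NF holds.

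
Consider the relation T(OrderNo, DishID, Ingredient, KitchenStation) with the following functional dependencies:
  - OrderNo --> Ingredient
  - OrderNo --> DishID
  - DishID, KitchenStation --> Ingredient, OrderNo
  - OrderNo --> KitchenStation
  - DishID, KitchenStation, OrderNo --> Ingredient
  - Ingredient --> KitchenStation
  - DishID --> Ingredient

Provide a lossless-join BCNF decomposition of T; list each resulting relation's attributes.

Candidate keys of the original relation: {DishID}, {OrderNo}.
{DishID, Ingredient, KitchenStation, OrderNo}: {Ingredient} determines {Ingredient, KitchenStation} here but is not a superkey — split on Ingredient --> KitchenStation, giving {Ingredient, KitchenStation} and {DishID, Ingredient, OrderNo}.
{Ingredient, KitchenStation}: every determinant is a superkey — BCNF.
{DishID, Ingredient, OrderNo}: every determinant is a superkey — BCNF.

{DishID, Ingredient, OrderNo}; {Ingredient, KitchenStation}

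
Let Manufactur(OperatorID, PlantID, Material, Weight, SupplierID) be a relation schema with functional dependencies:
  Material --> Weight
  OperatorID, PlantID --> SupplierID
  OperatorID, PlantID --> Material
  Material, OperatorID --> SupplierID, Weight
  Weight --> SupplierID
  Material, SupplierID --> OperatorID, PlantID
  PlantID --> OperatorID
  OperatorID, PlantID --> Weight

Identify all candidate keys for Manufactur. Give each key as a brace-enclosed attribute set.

{Material}, {PlantID}

Closure of {Material} is {Material, OperatorID, PlantID, SupplierID, Weight}, the whole schema; {Material} is a candidate key.
Closure of {PlantID} is {Material, OperatorID, PlantID, SupplierID, Weight}, the whole schema; {PlantID} is a candidate key.
Any other superkey properly contains one of these, so there are no further candidate keys.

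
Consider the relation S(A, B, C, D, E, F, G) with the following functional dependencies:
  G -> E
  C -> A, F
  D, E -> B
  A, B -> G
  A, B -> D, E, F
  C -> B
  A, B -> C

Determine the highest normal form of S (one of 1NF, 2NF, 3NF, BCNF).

3NF

Candidate keys: {A, B}, {A, D, E}, {A, D, G}, {C}. Prime attributes: {A, B, C, D, E, G}.
For G -> E we have {G}⁺ = {E, G}; {G} is not a superkey, so BCNF fails.
Its right-hand attributes {E} are all prime, as are those of every other non-superkey FD — the relation is in 3NF.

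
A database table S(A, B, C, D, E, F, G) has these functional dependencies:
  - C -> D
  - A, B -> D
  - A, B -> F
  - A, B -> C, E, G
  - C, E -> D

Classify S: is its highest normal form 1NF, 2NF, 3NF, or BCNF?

Candidate key: {A, B}. Prime attributes: {A, B}.
For C -> D we have {C}⁺ = {C, D}; {C} is not a superkey, so BCNF fails.
C -> D determines the non-prime attribute {D} from a non-superkey — 3NF is violated.
Checking every proper subset of each key, none determines a non-prime attribute — 2NF is satisfied.

2NF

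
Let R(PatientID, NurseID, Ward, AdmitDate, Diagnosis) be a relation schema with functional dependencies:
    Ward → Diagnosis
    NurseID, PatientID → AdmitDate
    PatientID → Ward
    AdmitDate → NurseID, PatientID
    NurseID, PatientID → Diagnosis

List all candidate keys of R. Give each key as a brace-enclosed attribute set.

{AdmitDate}, {NurseID, PatientID}

{AdmitDate} is a candidate key since {AdmitDate}⁺ = {AdmitDate, Diagnosis, NurseID, PatientID, Ward} covers every attribute.
{NurseID, PatientID} is a candidate key since {NurseID, PatientID}⁺ = {AdmitDate, Diagnosis, NurseID, PatientID, Ward} covers every attribute.
These are minimal and exhaustive — every other superkey contains one of them.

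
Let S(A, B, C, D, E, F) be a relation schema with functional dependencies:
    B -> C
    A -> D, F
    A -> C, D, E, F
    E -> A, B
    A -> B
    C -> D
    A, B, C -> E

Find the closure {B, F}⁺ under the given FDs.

{B, C, D, F}

Start with {B, F}.
B -> C applies; add {C} → now {B, C, F}.
C -> D applies; add {D} → now {B, C, D, F}.
No further FD applies.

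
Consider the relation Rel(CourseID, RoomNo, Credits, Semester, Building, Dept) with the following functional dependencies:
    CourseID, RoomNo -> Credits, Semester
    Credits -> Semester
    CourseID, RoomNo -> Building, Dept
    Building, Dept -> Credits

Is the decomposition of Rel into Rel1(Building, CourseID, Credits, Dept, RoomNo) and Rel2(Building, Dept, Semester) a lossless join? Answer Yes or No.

The shared attributes are {Building, Dept} and {Building, Dept}⁺ = {Building, Credits, Dept, Semester}.
Since Rel2 ⊆ {Building, Credits, Dept, Semester}, the intersection is a superkey of Rel2; the decomposition is lossless.

Yes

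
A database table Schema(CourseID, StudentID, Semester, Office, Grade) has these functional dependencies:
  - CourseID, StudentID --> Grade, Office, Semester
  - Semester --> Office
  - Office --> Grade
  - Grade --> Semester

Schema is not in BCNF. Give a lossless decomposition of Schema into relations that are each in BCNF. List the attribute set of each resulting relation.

Candidate key of the original relation: {CourseID, StudentID}.
Within {CourseID, Grade, Office, Semester, StudentID}: {Semester}⁺ ∩ {CourseID, Grade, Office, Semester, StudentID} = {Grade, Office, Semester}, not the whole set, so Semester --> Grade, Office violates BCNF; decompose into {Grade, Office, Semester} and {CourseID, Semester, StudentID}.
{Grade, Office, Semester} has no BCNF violation.
{CourseID, Semester, StudentID} has no BCNF violation.

{CourseID, Semester, StudentID}; {Grade, Office, Semester}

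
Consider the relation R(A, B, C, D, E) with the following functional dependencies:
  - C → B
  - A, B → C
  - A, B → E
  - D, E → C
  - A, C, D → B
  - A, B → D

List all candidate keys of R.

{A, B}, {A, C}, {A, D, E}

Attributes never on any right-hand side: {A} — every candidate key must contain it.
{A, B}⁺ = {A, B, C, D, E} — all of the relation — so {A, B} is a candidate key.
{A, C}⁺ = {A, B, C, D, E} — all of the relation — so {A, C} is a candidate key.
{A, D, E}⁺ = {A, B, C, D, E} — all of the relation — so {A, D, E} is a candidate key.
Any other superkey properly contains one of these, so there are no further candidate keys.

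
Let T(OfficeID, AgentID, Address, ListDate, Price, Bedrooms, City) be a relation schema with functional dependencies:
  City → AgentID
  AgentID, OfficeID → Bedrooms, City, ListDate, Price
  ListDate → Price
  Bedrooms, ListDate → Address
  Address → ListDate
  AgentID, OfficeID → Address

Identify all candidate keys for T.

{AgentID, OfficeID}, {City, OfficeID}

No FD produces {OfficeID}, so it must be in every candidate key.
Closure of {AgentID, OfficeID} is {Address, AgentID, Bedrooms, City, ListDate, OfficeID, Price}, the whole schema; {AgentID, OfficeID} is a candidate key.
Closure of {City, OfficeID} is {Address, AgentID, Bedrooms, City, ListDate, OfficeID, Price}, the whole schema; {City, OfficeID} is a candidate key.
Any other superkey properly contains one of these, so there are no further candidate keys.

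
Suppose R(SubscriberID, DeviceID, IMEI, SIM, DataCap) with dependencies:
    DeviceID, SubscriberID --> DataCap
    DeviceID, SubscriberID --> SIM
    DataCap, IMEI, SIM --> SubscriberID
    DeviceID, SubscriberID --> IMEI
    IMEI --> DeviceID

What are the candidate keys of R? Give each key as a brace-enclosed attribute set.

{DataCap, IMEI, SIM}, {DeviceID, SubscriberID}, {IMEI, SubscriberID}

{DeviceID, SubscriberID}⁺ = {DataCap, DeviceID, IMEI, SIM, SubscriberID}, which is every attribute, so {DeviceID, SubscriberID} is a candidate key.
{IMEI, SubscriberID}⁺ = {DataCap, DeviceID, IMEI, SIM, SubscriberID}, which is every attribute, so {IMEI, SubscriberID} is a candidate key.
{DataCap, IMEI, SIM}⁺ = {DataCap, DeviceID, IMEI, SIM, SubscriberID}, which is every attribute, so {DataCap, IMEI, SIM} is a candidate key.
Any other superkey properly contains one of these, so there are no further candidate keys.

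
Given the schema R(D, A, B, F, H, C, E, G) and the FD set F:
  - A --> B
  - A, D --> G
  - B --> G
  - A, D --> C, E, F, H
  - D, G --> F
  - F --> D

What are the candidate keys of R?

{A, D}, {A, F}

{A} never appears on the right of any FD, so every key must include it.
{A, D} is a candidate key since {A, D}⁺ = {A, B, C, D, E, F, G, H} covers every attribute.
{A, F} is a candidate key since {A, F}⁺ = {A, B, C, D, E, F, G, H} covers every attribute.
No proper subset of any of these is a key, and no other minimal superkey exists.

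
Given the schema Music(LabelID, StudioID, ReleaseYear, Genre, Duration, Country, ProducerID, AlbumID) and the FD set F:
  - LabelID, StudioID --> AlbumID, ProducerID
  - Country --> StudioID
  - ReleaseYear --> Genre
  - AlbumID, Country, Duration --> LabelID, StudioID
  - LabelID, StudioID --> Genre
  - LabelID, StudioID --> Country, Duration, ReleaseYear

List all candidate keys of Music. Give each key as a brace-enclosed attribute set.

Closure of {Country, LabelID} is {AlbumID, Country, Duration, Genre, LabelID, ProducerID, ReleaseYear, StudioID}, the whole schema; {Country, LabelID} is a candidate key.
Closure of {LabelID, StudioID} is {AlbumID, Country, Duration, Genre, LabelID, ProducerID, ReleaseYear, StudioID}, the whole schema; {LabelID, StudioID} is a candidate key.
Closure of {AlbumID, Country, Duration} is {AlbumID, Country, Duration, Genre, LabelID, ProducerID, ReleaseYear, StudioID}, the whole schema; {AlbumID, Country, Duration} is a candidate key.
No proper subset of any of these is a key, and no other minimal superkey exists.

{AlbumID, Country, Duration}, {Country, LabelID}, {LabelID, StudioID}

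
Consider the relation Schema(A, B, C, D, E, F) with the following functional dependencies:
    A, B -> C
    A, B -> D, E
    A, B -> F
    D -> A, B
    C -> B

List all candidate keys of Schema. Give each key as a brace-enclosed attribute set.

{D}⁺ = {A, B, C, D, E, F} — all of the relation — so {D} is a candidate key.
{A, B}⁺ = {A, B, C, D, E, F} — all of the relation — so {A, B} is a candidate key.
{A, C}⁺ = {A, B, C, D, E, F} — all of the relation — so {A, C} is a candidate key.
These are minimal and exhaustive — every other superkey contains one of them.

{A, B}, {A, C}, {D}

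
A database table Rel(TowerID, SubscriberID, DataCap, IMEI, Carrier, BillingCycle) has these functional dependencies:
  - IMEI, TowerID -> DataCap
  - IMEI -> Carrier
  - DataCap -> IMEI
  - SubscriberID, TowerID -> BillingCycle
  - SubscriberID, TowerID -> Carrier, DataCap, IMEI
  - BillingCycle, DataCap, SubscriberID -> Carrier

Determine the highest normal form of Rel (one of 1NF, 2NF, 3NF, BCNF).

2NF

Candidate key: {SubscriberID, TowerID}. Prime attributes: {SubscriberID, TowerID}.
IMEI, TowerID -> DataCap: {IMEI, TowerID}⁺ = {Carrier, DataCap, IMEI, TowerID}, which is not all of the attributes, so the left side is not a superkey — BCNF is violated.
IMEI, TowerID -> DataCap determines the non-prime attribute {DataCap} from a non-superkey — 3NF is violated.
No non-prime attribute depends on a proper subset of any candidate key, so 2NF holds.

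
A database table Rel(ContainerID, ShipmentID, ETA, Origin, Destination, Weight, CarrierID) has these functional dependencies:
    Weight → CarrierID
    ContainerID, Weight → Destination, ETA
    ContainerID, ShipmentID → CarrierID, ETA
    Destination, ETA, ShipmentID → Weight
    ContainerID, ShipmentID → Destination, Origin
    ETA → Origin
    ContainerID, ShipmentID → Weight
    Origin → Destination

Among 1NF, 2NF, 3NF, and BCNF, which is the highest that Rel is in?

Candidate key: {ContainerID, ShipmentID}. Prime attributes: {ContainerID, ShipmentID}.
Weight → CarrierID: {Weight}⁺ = {CarrierID, Weight}, which is not all of the attributes, so the left side is not a superkey — BCNF is violated.
Weight → CarrierID has non-prime {CarrierID} on the right and a non-superkey on the left, so 3NF fails.
No non-prime attribute depends on a proper subset of any candidate key, so 2NF holds.

2NF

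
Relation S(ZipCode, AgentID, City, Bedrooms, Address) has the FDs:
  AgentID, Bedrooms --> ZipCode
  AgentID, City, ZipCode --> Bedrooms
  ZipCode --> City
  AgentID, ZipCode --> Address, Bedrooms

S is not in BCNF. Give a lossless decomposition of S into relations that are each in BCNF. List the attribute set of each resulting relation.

{Address, AgentID, Bedrooms, ZipCode}; {City, ZipCode}

Candidate keys of the original relation: {AgentID, Bedrooms}, {AgentID, ZipCode}.
{Address, AgentID, Bedrooms, City, ZipCode}: {ZipCode} determines {City, ZipCode} here but is not a superkey — split on ZipCode --> City, giving {City, ZipCode} and {Address, AgentID, Bedrooms, ZipCode}.
{City, ZipCode} has no BCNF violation.
{Address, AgentID, Bedrooms, ZipCode} has no BCNF violation.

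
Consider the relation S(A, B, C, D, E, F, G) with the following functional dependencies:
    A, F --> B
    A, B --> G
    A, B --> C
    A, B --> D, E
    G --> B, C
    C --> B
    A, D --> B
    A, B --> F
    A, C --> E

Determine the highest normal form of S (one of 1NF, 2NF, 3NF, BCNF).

3NF

Candidate keys: {A, B}, {A, C}, {A, D}, {A, F}, {A, G}. Prime attributes: {A, B, C, D, F, G}.
G --> B, C breaks BCNF: {G}⁺ = {B, C, G}, so {G} is not a superkey.
Since {B, C} ⊆ prime attributes and every other non-superkey FD also has a prime right side, the schema is in 3NF.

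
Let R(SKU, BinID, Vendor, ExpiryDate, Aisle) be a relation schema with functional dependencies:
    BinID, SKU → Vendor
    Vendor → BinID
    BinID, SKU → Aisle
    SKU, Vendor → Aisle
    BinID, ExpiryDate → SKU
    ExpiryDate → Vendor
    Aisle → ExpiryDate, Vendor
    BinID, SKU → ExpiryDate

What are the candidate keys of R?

{Aisle}, {BinID, SKU}, {ExpiryDate}, {SKU, Vendor}

Closure of {Aisle} is {Aisle, BinID, ExpiryDate, SKU, Vendor}, the whole schema; {Aisle} is a candidate key.
Closure of {ExpiryDate} is {Aisle, BinID, ExpiryDate, SKU, Vendor}, the whole schema; {ExpiryDate} is a candidate key.
Closure of {BinID, SKU} is {Aisle, BinID, ExpiryDate, SKU, Vendor}, the whole schema; {BinID, SKU} is a candidate key.
Closure of {SKU, Vendor} is {Aisle, BinID, ExpiryDate, SKU, Vendor}, the whole schema; {SKU, Vendor} is a candidate key.
No proper subset of any of these is a key, and no other minimal superkey exists.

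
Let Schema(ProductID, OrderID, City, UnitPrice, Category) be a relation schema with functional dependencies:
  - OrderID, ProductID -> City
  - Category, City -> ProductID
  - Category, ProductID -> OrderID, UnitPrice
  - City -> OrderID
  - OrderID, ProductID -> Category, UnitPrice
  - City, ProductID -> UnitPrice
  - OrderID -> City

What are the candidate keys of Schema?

{Category, City}, {Category, OrderID}, {Category, ProductID}, {City, ProductID}, {OrderID, ProductID}

Closure of {Category, City} is {Category, City, OrderID, ProductID, UnitPrice}, the whole schema; {Category, City} is a candidate key.
Closure of {Category, OrderID} is {Category, City, OrderID, ProductID, UnitPrice}, the whole schema; {Category, OrderID} is a candidate key.
Closure of {Category, ProductID} is {Category, City, OrderID, ProductID, UnitPrice}, the whole schema; {Category, ProductID} is a candidate key.
Closure of {City, ProductID} is {Category, City, OrderID, ProductID, UnitPrice}, the whole schema; {City, ProductID} is a candidate key.
Closure of {OrderID, ProductID} is {Category, City, OrderID, ProductID, UnitPrice}, the whole schema; {OrderID, ProductID} is a candidate key.
Any other superkey properly contains one of these, so there are no further candidate keys.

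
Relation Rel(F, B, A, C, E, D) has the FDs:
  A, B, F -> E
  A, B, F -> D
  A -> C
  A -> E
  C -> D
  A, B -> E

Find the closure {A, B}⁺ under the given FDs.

{A, B, C, D, E}

Start with {A, B}.
A -> C applies; add {C} → now {A, B, C}.
A -> E applies; add {E} → now {A, B, C, E}.
C -> D applies; add {D} → now {A, B, C, D, E}.
No further FD applies.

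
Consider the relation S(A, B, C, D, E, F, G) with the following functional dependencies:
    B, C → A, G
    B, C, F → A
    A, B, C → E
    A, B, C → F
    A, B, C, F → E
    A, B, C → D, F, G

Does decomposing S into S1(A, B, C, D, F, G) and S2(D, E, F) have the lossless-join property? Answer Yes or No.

Common attributes: {D, F}; their closure is {D, F}.
S1 ⊄ {D, F} and S2 ⊄ {D, F}, so the split is lossy.

No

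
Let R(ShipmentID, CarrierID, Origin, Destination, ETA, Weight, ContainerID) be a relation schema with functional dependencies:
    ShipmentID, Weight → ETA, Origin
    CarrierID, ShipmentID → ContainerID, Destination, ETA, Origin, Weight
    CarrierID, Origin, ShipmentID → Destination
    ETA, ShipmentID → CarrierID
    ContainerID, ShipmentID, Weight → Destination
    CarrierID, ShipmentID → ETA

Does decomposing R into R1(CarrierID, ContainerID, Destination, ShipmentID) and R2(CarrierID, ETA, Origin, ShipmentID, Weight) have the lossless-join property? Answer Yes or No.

Yes

The shared attributes are {CarrierID, ShipmentID} and {CarrierID, ShipmentID}⁺ = {CarrierID, ContainerID, Destination, ETA, Origin, ShipmentID, Weight}.
R1 is contained in that closure, so R1 ∩ R2 → R1 holds and the join is lossless.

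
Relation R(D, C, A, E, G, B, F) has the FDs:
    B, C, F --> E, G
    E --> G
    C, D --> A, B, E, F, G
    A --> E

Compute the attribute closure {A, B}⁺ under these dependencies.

Start with {A, B}.
A --> E applies; add {E} → now {A, B, E}.
E --> G applies; add {G} → now {A, B, E, G}.
No further FD applies.

{A, B, E, G}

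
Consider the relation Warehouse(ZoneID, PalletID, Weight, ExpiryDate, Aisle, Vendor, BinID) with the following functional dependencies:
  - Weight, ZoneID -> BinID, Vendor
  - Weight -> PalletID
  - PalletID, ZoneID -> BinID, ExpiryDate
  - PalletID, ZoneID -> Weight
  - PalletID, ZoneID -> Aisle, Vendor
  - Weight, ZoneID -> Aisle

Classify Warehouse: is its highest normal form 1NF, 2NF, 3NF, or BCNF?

Candidate keys: {PalletID, ZoneID}, {Weight, ZoneID}. Prime attributes: {PalletID, Weight, ZoneID}.
Weight -> PalletID: {Weight}⁺ = {PalletID, Weight}, which is not all of the attributes, so the left side is not a superkey — BCNF is violated.
Its right-hand attributes {PalletID} are all prime, as are those of every other non-superkey FD — the relation is in 3NF.

3NF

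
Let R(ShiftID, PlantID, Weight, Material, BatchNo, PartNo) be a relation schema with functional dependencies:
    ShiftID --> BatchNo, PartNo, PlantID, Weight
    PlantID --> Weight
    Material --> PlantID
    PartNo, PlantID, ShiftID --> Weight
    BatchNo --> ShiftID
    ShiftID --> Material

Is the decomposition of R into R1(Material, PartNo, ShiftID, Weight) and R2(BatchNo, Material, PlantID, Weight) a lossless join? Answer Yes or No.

R1 ∩ R2 = {Material, Weight}; its closure under F is {Material, PlantID, Weight}.
The closure covers neither R1 nor R2 entirely; the join is not lossless.

No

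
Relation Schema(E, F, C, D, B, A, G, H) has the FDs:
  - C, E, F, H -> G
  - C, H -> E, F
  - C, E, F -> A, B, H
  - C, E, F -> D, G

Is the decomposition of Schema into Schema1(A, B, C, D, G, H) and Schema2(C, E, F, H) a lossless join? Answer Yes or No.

Yes

The shared attributes are {C, H} and {C, H}⁺ = {A, B, C, D, E, F, G, H}.
Schema1 is contained in that closure, so Schema1 ∩ Schema2 -> Schema1 holds and the join is lossless.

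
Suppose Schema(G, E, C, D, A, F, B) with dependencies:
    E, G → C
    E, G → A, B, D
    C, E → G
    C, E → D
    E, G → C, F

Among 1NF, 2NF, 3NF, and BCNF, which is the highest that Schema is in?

Candidate keys: {C, E}, {E, G}. Prime attributes: {C, E, G}.
Every FD has a superkey on the left, so the relation is in BCNF.

BCNF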